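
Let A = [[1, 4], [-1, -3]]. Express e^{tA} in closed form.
e^{tA} = [[(2*t + 1)*e^{-t}, 4*t*e^{-t}], [-t*e^{-t}, (1 - 2*t)*e^{-t}]]

A has Jordan form J = [[-1, 1], [0, -1]] with A = PJP^{-1}, so e^{tA} = P e^{tJ} P^{-1}.

For a Jordan block J_k(λ), e^{tJ_k(λ)} = e^{λt} · (I + tN + t^2 N^2/2! + ... + t^{k-1} N^{k-1}/(k-1)!) where N is the nilpotent superdiagonal part.

Assembling the blocks and conjugating back gives the entries of e^{tA} as shown above.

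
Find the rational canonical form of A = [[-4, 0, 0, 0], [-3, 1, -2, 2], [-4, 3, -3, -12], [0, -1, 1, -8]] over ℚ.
R = [[-4, 0, 0, 0], [0, 0, 0, -36], [0, 1, 0, -33], [0, 0, 1, -10]]

The invariant factors of A (the non-unit diagonal entries of the Smith normal form of xI - A over ℚ[x]) are x + 4, (x + 3)^2(x + 4), each dividing the next. The characteristic polynomial is their product, (x + 3)^2(x + 4)^2.

The rational canonical form is the block-diagonal matrix of companion matrices C(f_i):
R = [[-4, 0, 0, 0], [0, 0, 0, -36], [0, 1, 0, -33], [0, 0, 1, -10]].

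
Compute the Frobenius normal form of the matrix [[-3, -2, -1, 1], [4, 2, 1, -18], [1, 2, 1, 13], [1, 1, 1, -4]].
The invariant factors of A (the non-unit diagonal entries of the Smith normal form of xI - A over ℚ[x]) are (x + 1)(x + 4)(x^2 - x + 5), each dividing the next. The characteristic polynomial is their product, (x + 1)(x + 4)(x^2 - x + 5).

The rational canonical form is the block-diagonal matrix of companion matrices C(f_i):
R = [[0, 0, 0, -20], [1, 0, 0, -21], [0, 1, 0, -4], [0, 0, 1, -4]].

Note the characteristic polynomial does not split into linear factors over ℚ, so A has no Jordan form over ℚ; the rational canonical form exists over any field.

R = [[0, 0, 0, -20], [1, 0, 0, -21], [0, 1, 0, -4], [0, 0, 1, -4]]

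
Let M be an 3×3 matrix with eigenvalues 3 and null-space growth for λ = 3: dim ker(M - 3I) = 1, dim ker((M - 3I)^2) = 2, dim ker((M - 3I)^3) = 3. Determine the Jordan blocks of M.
λ = 3: successive nullity increments [1, 1, 1] count blocks of size ≥ k; block sizes are [3].

Jordan blocks: (3, 3)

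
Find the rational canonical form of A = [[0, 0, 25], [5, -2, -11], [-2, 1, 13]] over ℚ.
The invariant factors of A (the non-unit diagonal entries of the Smith normal form of xI - A over ℚ[x]) are (x - 5)^2(x - 1), each dividing the next. The characteristic polynomial is their product, (x - 5)^2(x - 1).

The rational canonical form is the block-diagonal matrix of companion matrices C(f_i):
R = [[0, 0, 25], [1, 0, -35], [0, 1, 11]].

R = [[0, 0, 25], [1, 0, -35], [0, 1, 11]]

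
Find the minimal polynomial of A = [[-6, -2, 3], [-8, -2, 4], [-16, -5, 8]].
m_A(x) = x^3

The characteristic polynomial factors as x^3. The minimal polynomial is ∏(x - λ)^{k_λ} where k_λ is the size of the largest Jordan block at λ.

For λ = 0: rank(A) = 2, and the largest Jordan block has size 3 (the smallest k with rank(A^k) = rank(A^(k+1))).

So m_A(x) = x^3.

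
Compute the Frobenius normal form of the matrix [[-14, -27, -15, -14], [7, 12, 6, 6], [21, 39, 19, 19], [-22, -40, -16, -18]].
The invariant factors of A (the non-unit diagonal entries of the Smith normal form of xI - A over ℚ[x]) are (x - 2)(x - 1)(x + 2)^2, each dividing the next. The characteristic polynomial is their product, (x - 2)(x - 1)(x + 2)^2.

The rational canonical form is the block-diagonal matrix of companion matrices C(f_i):
R = [[0, 0, 0, -8], [1, 0, 0, 4], [0, 1, 0, 6], [0, 0, 1, -1]].

R = [[0, 0, 0, -8], [1, 0, 0, 4], [0, 1, 0, 6], [0, 0, 1, -1]]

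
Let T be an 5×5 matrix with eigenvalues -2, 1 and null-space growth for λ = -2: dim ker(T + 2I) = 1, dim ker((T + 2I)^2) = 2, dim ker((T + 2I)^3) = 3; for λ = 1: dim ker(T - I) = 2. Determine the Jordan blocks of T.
Jordan blocks: (-2, 3), (1, 1), (1, 1)

λ = -2: successive nullity increments [1, 1, 1] count blocks of size ≥ k; block sizes are [3].
λ = 1: successive nullity increments [2] count blocks of size ≥ k; block sizes are [1, 1].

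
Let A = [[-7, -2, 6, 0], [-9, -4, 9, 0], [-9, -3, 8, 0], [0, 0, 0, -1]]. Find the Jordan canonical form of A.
J = [[-1, 1, 0, 0], [0, -1, 0, 0], [0, 0, -1, 0], [0, 0, 0, -1]]

The characteristic polynomial is det(xI - A) = (x + 1)^4, so the eigenvalues are -1 (algebraic multiplicity 4).

For λ = -1: rank(A + I) = 1, rank((A + I)^2) = 0. The eigenspace has dimension 4 - 1 = 3, so there are 3 Jordan blocks; the rank sequence gives block sizes [2, 1, 1].

Assembling the blocks gives the Jordan form J above.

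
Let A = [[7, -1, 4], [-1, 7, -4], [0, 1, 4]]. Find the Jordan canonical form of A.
J = [[6, 1, 0], [0, 6, 1], [0, 0, 6]]

The characteristic polynomial is det(xI - A) = (x - 6)^3, so the eigenvalues are 6 (algebraic multiplicity 3).

For λ = 6: rank(A - 6I) = 2, rank((A - 6I)^2) = 1, rank((A - 6I)^3) = 0. The eigenspace has dimension 3 - 2 = 1, so there is 1 Jordan block; the rank sequence gives block sizes [3].

Assembling the blocks gives the Jordan form J above.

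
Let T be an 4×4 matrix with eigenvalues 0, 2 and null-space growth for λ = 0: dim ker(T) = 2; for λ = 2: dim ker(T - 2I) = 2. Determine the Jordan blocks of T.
λ = 0: successive nullity increments [2] count blocks of size ≥ k; block sizes are [1, 1].
λ = 2: successive nullity increments [2] count blocks of size ≥ k; block sizes are [1, 1].

Jordan blocks: (0, 1), (0, 1), (2, 1), (2, 1)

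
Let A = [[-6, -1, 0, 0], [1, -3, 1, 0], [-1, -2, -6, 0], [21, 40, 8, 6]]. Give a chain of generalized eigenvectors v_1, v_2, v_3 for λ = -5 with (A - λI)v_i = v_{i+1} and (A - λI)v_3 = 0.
We seek v_1 ∈ ker((A + 5I)^3) \ ker((A + 5I)^2), then set v_{i+1} = (A + 5I) v_i.

One such chain is v_1 = [[-5, 3, -2, 0]]^T, v_2 = [[2, -1, 1, -1]]^T, v_3 = [[-1, 1, -1, -1]]^T. Check: (A + 5I) v_3 = [[0, 0, 0, 0]]^T = 0.

v_1 = [[-5, 3, -2, 0]]^T, v_2 = [[2, -1, 1, -1]]^T, v_3 = [[-1, 1, -1, -1]]^T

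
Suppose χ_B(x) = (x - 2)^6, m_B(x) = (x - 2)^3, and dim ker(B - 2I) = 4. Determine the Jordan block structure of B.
Jordan blocks: (2, 3), (2, 1), (2, 1), (2, 1)

λ = 2: algebraic multiplicity 6 (exponent in χ_B), largest block size 3 (exponent in m_B), 4 blocks (geometric multiplicity). These force block sizes [3, 1, 1, 1].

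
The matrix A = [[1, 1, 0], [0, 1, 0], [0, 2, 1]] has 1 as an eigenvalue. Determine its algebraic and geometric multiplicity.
The characteristic polynomial is (x - 1)^3, so the factor x - 1 appears with exponent 3: the algebraic multiplicity is 3.

rank(A - I) = 1, so the eigenspace has dimension 3 - 1 = 2: the geometric multiplicity is 2.

Since 2 < 3, A is not diagonalizable.

algebraic multiplicity 3, geometric multiplicity 2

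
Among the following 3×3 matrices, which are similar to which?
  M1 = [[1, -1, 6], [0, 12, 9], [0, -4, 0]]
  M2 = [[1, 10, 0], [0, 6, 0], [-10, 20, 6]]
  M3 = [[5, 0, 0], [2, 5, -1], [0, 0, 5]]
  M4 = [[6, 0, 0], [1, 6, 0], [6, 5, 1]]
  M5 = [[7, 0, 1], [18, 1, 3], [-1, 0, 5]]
3 classes: {M1, M4, M5}, {M2}, {M3}

Characteristic polynomials: χ_{M1} = (x - 6)^2(x - 1), χ_{M2} = (x - 6)^2(x - 1), χ_{M3} = (x - 5)^3, χ_{M4} = (x - 6)^2(x - 1), χ_{M5} = (x - 6)^2(x - 1).

{M1, M4, M5}: invariant factors (x - 6)^2(x - 1).

{M2}: invariant factors x - 6, (x - 6)(x - 1).

{M3}: invariant factors x - 5, (x - 5)^2.

Matrices are similar if and only if their invariant-factor lists agree; the partition into similarity classes is {M1, M4, M5}, {M2}, {M3}.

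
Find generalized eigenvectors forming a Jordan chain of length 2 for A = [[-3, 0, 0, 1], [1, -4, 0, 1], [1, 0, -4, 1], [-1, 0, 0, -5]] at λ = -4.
v_1 = [[1, 0, -2, 0]]^T, v_2 = [[1, 1, 1, -1]]^T

We seek v_1 ∈ ker((A + 4I)^2) \ ker(A + 4I), then set v_{i+1} = (A + 4I) v_i.

One such chain is v_1 = [[1, 0, -2, 0]]^T, v_2 = [[1, 1, 1, -1]]^T. Check: (A + 4I) v_2 = [[0, 0, 0, 0]]^T = 0.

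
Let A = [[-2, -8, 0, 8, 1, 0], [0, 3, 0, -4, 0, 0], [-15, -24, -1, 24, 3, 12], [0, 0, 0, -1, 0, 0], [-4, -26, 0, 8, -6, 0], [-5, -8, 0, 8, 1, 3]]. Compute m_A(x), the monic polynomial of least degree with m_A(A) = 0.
m_A(x) = (x - 3)(x + 1)(x + 4)^2

The characteristic polynomial factors as (x - 3)^2(x + 1)^2(x + 4)^2. The minimal polynomial is ∏(x - λ)^{k_λ} where k_λ is the size of the largest Jordan block at λ.

For λ = -4: rank(A + 4I) = 5, and the largest Jordan block has size 2 (the smallest k with rank((A + 4I)^k) = rank((A + 4I)^(k+1))).
For λ = -1: rank(A + I) = 4, and the largest Jordan block has size 1 (the smallest k with rank((A + I)^k) = rank((A + I)^(k+1))).
For λ = 3: rank(A - 3I) = 4, and the largest Jordan block has size 1 (the smallest k with rank((A - 3I)^k) = rank((A - 3I)^(k+1))).

So m_A(x) = (x - 3)(x + 1)(x + 4)^2.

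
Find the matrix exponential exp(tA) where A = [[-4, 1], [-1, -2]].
e^{tA} = [[(1 - t)*e^{-3*t}, t*e^{-3*t}], [-t*e^{-3*t}, (t + 1)*e^{-3*t}]]

A has Jordan form J = [[-3, 1], [0, -3]] with A = PJP^{-1}, so e^{tA} = P e^{tJ} P^{-1}.

For a Jordan block J_k(λ), e^{tJ_k(λ)} = e^{λt} · (I + tN + t^2 N^2/2! + ... + t^{k-1} N^{k-1}/(k-1)!) where N is the nilpotent superdiagonal part.

Assembling the blocks and conjugating back gives the entries of e^{tA} as shown above.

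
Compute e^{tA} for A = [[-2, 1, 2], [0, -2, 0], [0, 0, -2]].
A has Jordan form J = [[-2, 1, 0], [0, -2, 0], [0, 0, -2]] with A = PJP^{-1}, so e^{tA} = P e^{tJ} P^{-1}.

For a Jordan block J_k(λ), e^{tJ_k(λ)} = e^{λt} · (I + tN + t^2 N^2/2! + ... + t^{k-1} N^{k-1}/(k-1)!) where N is the nilpotent superdiagonal part.

Assembling the blocks and conjugating back gives the entries of e^{tA} as shown above.

e^{tA} = [[e^{-2*t}, t*e^{-2*t}, 2*t*e^{-2*t}], [0, e^{-2*t}, 0], [0, 0, e^{-2*t}]]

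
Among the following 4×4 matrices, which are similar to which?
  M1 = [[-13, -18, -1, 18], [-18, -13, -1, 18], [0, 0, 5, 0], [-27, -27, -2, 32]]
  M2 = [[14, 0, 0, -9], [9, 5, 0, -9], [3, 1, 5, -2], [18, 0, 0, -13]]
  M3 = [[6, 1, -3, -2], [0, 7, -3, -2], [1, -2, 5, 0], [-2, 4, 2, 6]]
Characteristic polynomials: χ_{M1} = (x - 5)^3(x + 4), χ_{M2} = (x - 5)^3(x + 4), χ_{M3} = (x - 6)^4.

{M1, M2}: invariant factors x - 5, (x - 5)^2(x + 4).

{M3}: invariant factors x - 6, (x - 6)^3.

Matrices are similar if and only if their invariant-factor lists agree; the partition into similarity classes is {M1, M2}, {M3}.

2 classes: {M1, M2}, {M3}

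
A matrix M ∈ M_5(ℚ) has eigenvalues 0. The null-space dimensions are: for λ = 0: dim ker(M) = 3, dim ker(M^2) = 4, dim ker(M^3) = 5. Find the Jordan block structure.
Jordan blocks: (0, 3), (0, 1), (0, 1)

λ = 0: successive nullity increments [3, 1, 1] count blocks of size ≥ k; block sizes are [3, 1, 1].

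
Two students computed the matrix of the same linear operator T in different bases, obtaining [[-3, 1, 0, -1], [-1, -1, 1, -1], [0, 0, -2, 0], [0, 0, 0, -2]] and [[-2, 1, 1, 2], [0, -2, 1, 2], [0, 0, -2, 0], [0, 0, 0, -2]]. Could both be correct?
Two matrices over a field are similar if and only if they have the same invariant factors.

Both A and B have characteristic polynomial (x + 2)^4 and minimal polynomial (x + 2)^3. Computing further, both have invariant factors x + 2, (x + 2)^3. Hence A and B are similar.

Yes.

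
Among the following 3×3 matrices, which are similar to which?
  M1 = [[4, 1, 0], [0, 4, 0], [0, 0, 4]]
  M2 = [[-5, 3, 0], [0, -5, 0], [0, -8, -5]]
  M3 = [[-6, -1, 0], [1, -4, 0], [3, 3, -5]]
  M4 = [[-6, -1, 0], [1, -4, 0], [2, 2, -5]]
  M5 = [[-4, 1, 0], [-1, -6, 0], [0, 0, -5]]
Characteristic polynomials: χ_{M1} = (x - 4)^3, χ_{M2} = (x + 5)^3, χ_{M3} = (x + 5)^3, χ_{M4} = (x + 5)^3, χ_{M5} = (x + 5)^3.

{M1}: invariant factors x - 4, (x - 4)^2.

{M2, M3, M4, M5}: invariant factors x + 5, (x + 5)^2.

Matrices are similar if and only if their invariant-factor lists agree; the partition into similarity classes is {M1}, {M2, M3, M4, M5}.

2 classes: {M1}, {M2, M3, M4, M5}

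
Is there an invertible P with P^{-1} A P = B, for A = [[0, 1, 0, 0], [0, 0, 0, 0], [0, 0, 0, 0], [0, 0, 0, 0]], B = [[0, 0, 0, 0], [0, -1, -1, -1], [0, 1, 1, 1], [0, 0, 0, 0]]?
Two matrices over a field are similar if and only if they have the same invariant factors.

Both A and B have characteristic polynomial x^4 and minimal polynomial x^2. Computing further, both have invariant factors x, x, x^2. Hence A and B are similar.

Yes.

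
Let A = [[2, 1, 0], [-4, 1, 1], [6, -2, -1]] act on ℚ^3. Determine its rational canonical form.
The invariant factors of A (the non-unit diagonal entries of the Smith normal form of xI - A over ℚ[x]) are (x - 1)(x^2 - x + 4), each dividing the next. The characteristic polynomial is their product, (x - 1)(x^2 - x + 4).

The rational canonical form is the block-diagonal matrix of companion matrices C(f_i):
R = [[0, 0, 4], [1, 0, -5], [0, 1, 2]].

Note the characteristic polynomial does not split into linear factors over ℚ, so A has no Jordan form over ℚ; the rational canonical form exists over any field.

R = [[0, 0, 4], [1, 0, -5], [0, 1, 2]]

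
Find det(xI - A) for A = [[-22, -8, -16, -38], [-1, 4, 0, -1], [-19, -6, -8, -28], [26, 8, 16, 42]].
χ_A(x) = (x - 4)^4

xI - A = [[x + 22, 8, 16, 38], [1, x - 4, 0, 1], [19, 6, x + 8, 28], [-26, -8, -16, x - 42]].

Expanding det(xI - A) along the first row:
det(xI - A) = + (x + 22)·det([[x - 4, 0, 1], [6, x + 8, 28], [-8, -16, x - 42]]) - (8)·det([[1, 0, 1], [19, x + 8, 28], [-26, -16, x - 42]]) + (16)·det([[1, x - 4, 1], [19, 6, 28], [-26, -8, x - 42]]) - (38)·det([[1, x - 4, 0], [19, 6, x + 8], [-26, -8, -16]]).

Evaluating gives χ_A(x) = x^4 - 16x^3 + 96x^2 - 256x + 256 = (x - 4)^4.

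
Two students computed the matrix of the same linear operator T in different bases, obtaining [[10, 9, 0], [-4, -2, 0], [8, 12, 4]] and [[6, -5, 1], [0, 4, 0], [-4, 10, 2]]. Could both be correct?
Two matrices over a field are similar if and only if they have the same invariant factors.

Both A and B have characteristic polynomial (x - 4)^3 and minimal polynomial (x - 4)^2. Computing further, both have invariant factors x - 4, (x - 4)^2. Hence A and B are similar.

Yes.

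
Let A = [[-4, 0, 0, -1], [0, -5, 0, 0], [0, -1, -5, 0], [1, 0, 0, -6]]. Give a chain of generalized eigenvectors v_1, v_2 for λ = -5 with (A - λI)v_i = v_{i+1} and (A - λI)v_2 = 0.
v_1 = [[1, 0, 1, 0]]^T, v_2 = [[1, 0, 0, 1]]^T

We seek v_1 ∈ ker((A + 5I)^2) \ ker(A + 5I), then set v_{i+1} = (A + 5I) v_i.

One such chain is v_1 = [[1, 0, 1, 0]]^T, v_2 = [[1, 0, 0, 1]]^T. Check: (A + 5I) v_2 = [[0, 0, 0, 0]]^T = 0.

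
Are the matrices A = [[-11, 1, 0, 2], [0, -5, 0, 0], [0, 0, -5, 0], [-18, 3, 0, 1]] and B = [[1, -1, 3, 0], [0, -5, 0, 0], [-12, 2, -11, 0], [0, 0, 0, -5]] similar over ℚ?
Yes.

Two matrices over a field are similar if and only if they have the same invariant factors.

Both A and B have characteristic polynomial (x + 5)^4 and minimal polynomial (x + 5)^2. Computing further, both have invariant factors x + 5, x + 5, (x + 5)^2. Hence A and B are similar.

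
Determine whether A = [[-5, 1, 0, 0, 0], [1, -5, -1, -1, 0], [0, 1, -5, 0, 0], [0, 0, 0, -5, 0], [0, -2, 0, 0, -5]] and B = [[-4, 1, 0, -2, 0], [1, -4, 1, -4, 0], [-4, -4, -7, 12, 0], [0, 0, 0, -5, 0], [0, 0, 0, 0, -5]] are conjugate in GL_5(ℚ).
Yes.

Two matrices over a field are similar if and only if they have the same invariant factors.

Both A and B have characteristic polynomial (x + 5)^5 and minimal polynomial (x + 5)^3. Computing further, both have invariant factors x + 5, x + 5, (x + 5)^3. Hence A and B are similar.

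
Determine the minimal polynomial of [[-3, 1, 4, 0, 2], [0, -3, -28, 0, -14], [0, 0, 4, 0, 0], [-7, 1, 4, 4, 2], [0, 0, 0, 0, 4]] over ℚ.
The characteristic polynomial factors as (x - 4)^3(x + 3)^2. The minimal polynomial is ∏(x - λ)^{k_λ} where k_λ is the size of the largest Jordan block at λ.

For λ = -3: rank(A + 3I) = 4, and the largest Jordan block has size 2 (the smallest k with rank((A + 3I)^k) = rank((A + 3I)^(k+1))).
For λ = 4: rank(A - 4I) = 2, and the largest Jordan block has size 1 (the smallest k with rank((A - 4I)^k) = rank((A - 4I)^(k+1))).

So m_A(x) = (x - 4)(x + 3)^2.

m_A(x) = (x - 4)(x + 3)^2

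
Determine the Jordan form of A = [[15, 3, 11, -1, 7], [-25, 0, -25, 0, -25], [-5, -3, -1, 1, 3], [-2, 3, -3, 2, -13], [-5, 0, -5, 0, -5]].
The characteristic polynomial is det(xI - A) = x^2(x - 5)(x - 3)^2, so the eigenvalues are 0 (algebraic multiplicity 2), 3 (algebraic multiplicity 2), 5 (algebraic multiplicity 1).

For λ = 0: rank(A) = 3. The eigenspace has dimension 5 - 3 = 2, so there are 2 Jordan blocks; the rank sequence gives block sizes [1, 1].

For λ = 3: rank(A - 3I) = 4, rank((A - 3I)^2) = 3. The eigenspace has dimension 5 - 4 = 1, so there is 1 Jordan block; the rank sequence gives block sizes [2].

For λ = 5: algebraic multiplicity 1 gives one 1×1 block.

Assembling the blocks gives the Jordan form J above.

J = [[0, 0, 0, 0, 0], [0, 0, 0, 0, 0], [0, 0, 3, 1, 0], [0, 0, 0, 3, 0], [0, 0, 0, 0, 5]]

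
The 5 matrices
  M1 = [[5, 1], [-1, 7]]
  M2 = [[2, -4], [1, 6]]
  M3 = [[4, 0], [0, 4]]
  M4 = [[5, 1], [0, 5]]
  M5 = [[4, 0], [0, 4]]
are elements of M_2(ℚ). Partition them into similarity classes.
Characteristic polynomials: χ_{M1} = (x - 6)^2, χ_{M2} = (x - 4)^2, χ_{M3} = (x - 4)^2, χ_{M4} = (x - 5)^2, χ_{M5} = (x - 4)^2.

{M1}: invariant factors (x - 6)^2.

{M2}: invariant factors (x - 4)^2.

{M3, M5}: invariant factors x - 4, x - 4.

{M4}: invariant factors (x - 5)^2.

Matrices are similar if and only if their invariant-factor lists agree; the partition into similarity classes is {M1}, {M2}, {M3, M5}, {M4}.

4 classes: {M1}, {M2}, {M3, M5}, {M4}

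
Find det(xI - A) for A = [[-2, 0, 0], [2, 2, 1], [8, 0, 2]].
xI - A = [[x + 2, 0, 0], [-2, x - 2, -1], [-8, 0, x - 2]].

Expanding det(xI - A) along the first row:
det(xI - A) = + (x + 2)·det([[x - 2, -1], [0, x - 2]]) - (0)·det([[-2, -1], [-8, x - 2]]) + (0)·det([[-2, x - 2], [-8, 0]]).

Evaluating gives χ_A(x) = x^3 - 2x^2 - 4x + 8 = (x - 2)^2(x + 2).

χ_A(x) = (x - 2)^2(x + 2)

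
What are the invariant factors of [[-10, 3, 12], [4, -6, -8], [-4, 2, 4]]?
The Jordan structure of A has elementary divisors (x + 4)^2, (x + 4). Arranging the block sizes at each eigenvalue in decreasing order and taking row products gives the invariant factors.

Invariant factors (smallest first, each dividing the next): x + 4, (x + 4)^2.

Check: the last factor (x + 4)^2 is the minimal polynomial, and the product (x + 4)^3 is the characteristic polynomial.

x + 4, (x + 4)^2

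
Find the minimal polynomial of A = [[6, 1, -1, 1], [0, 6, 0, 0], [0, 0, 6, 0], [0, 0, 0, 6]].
m_A(x) = (x - 6)^2

The characteristic polynomial factors as (x - 6)^4. The minimal polynomial is ∏(x - λ)^{k_λ} where k_λ is the size of the largest Jordan block at λ.

For λ = 6: rank(A - 6I) = 1, and the largest Jordan block has size 2 (the smallest k with rank((A - 6I)^k) = rank((A - 6I)^(k+1))).

So m_A(x) = (x - 6)^2.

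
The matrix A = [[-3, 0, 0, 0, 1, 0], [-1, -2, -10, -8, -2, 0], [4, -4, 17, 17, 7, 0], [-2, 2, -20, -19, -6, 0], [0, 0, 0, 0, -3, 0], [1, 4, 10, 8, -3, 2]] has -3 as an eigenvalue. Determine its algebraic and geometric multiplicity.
algebraic multiplicity 4, geometric multiplicity 2

The characteristic polynomial is (x - 2)^2(x + 3)^4, so the factor x + 3 appears with exponent 4: the algebraic multiplicity is 4.

rank(A + 3I) = 4, so the eigenspace has dimension 6 - 4 = 2: the geometric multiplicity is 2.

Since 2 < 4, A is not diagonalizable.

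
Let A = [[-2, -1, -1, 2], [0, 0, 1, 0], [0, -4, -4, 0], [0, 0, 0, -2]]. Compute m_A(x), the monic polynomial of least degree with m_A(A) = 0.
m_A(x) = (x + 2)^3

The characteristic polynomial factors as (x + 2)^4. The minimal polynomial is ∏(x - λ)^{k_λ} where k_λ is the size of the largest Jordan block at λ.

For λ = -2: rank(A + 2I) = 2, and the largest Jordan block has size 3 (the smallest k with rank((A + 2I)^k) = rank((A + 2I)^(k+1))).

So m_A(x) = (x + 2)^3.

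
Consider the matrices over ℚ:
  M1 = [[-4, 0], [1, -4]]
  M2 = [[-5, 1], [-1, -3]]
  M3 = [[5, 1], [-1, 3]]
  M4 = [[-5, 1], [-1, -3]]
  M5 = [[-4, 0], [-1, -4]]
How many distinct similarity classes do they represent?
Characteristic polynomials: χ_{M1} = (x + 4)^2, χ_{M2} = (x + 4)^2, χ_{M3} = (x - 4)^2, χ_{M4} = (x + 4)^2, χ_{M5} = (x + 4)^2.

{M1, M2, M4, M5}: invariant factors (x + 4)^2.

{M3}: invariant factors (x - 4)^2.

Matrices are similar if and only if their invariant-factor lists agree; the partition into similarity classes is {M1, M2, M4, M5}, {M3}.

2 classes: {M1, M2, M4, M5}, {M3}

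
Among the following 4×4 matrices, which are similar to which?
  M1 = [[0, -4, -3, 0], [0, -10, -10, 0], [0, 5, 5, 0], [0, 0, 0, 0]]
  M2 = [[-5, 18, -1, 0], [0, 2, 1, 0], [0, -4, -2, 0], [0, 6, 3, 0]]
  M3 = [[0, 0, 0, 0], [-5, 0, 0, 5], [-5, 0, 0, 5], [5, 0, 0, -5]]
Characteristic polynomials: χ_{M1} = x^3(x + 5), χ_{M2} = x^3(x + 5), χ_{M3} = x^3(x + 5).

{M1, M2}: invariant factors x, x^2(x + 5).

{M3}: invariant factors x, x, x(x + 5).

Matrices are similar if and only if their invariant-factor lists agree; the partition into similarity classes is {M1, M2}, {M3}.

2 classes: {M1, M2}, {M3}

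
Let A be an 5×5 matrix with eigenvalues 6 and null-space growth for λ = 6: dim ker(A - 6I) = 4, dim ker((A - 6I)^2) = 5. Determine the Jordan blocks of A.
λ = 6: successive nullity increments [4, 1] count blocks of size ≥ k; block sizes are [2, 1, 1, 1].

Jordan blocks: (6, 2), (6, 1), (6, 1), (6, 1)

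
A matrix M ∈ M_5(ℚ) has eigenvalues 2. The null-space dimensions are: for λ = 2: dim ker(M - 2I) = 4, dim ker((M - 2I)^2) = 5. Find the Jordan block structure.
λ = 2: successive nullity increments [4, 1] count blocks of size ≥ k; block sizes are [2, 1, 1, 1].

Jordan blocks: (2, 2), (2, 1), (2, 1), (2, 1)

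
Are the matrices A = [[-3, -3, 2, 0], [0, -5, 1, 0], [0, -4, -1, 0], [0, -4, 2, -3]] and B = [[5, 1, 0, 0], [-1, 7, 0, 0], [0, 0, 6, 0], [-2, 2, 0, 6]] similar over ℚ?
trace(A) = -12 but trace(B) = 24. The trace is a similarity invariant, so A and B are not similar.

No.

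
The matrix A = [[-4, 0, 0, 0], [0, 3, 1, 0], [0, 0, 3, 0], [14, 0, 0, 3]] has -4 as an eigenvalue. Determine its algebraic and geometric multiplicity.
The characteristic polynomial is (x - 3)^3(x + 4), so the factor x + 4 appears with exponent 1: the algebraic multiplicity is 1.

rank(A + 4I) = 3, so the eigenspace has dimension 4 - 3 = 1: the geometric multiplicity is 1.

algebraic multiplicity 1, geometric multiplicity 1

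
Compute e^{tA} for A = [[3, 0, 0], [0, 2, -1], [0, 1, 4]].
A has Jordan form J = [[3, 1, 0], [0, 3, 0], [0, 0, 3]] with A = PJP^{-1}, so e^{tA} = P e^{tJ} P^{-1}.

For a Jordan block J_k(λ), e^{tJ_k(λ)} = e^{λt} · (I + tN + t^2 N^2/2! + ... + t^{k-1} N^{k-1}/(k-1)!) where N is the nilpotent superdiagonal part.

Assembling the blocks and conjugating back gives the entries of e^{tA} as shown above.

e^{tA} = [[e^{3*t}, 0, 0], [0, (1 - t)*e^{3*t}, -t*e^{3*t}], [0, t*e^{3*t}, (t + 1)*e^{3*t}]]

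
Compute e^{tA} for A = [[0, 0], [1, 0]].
A has Jordan form J = [[0, 1], [0, 0]] with A = PJP^{-1}, so e^{tA} = P e^{tJ} P^{-1}.

For a Jordan block J_k(λ), e^{tJ_k(λ)} = e^{λt} · (I + tN + t^2 N^2/2! + ... + t^{k-1} N^{k-1}/(k-1)!) where N is the nilpotent superdiagonal part.

Assembling the blocks and conjugating back gives the entries of e^{tA} as shown above.

e^{tA} = [[1, 0], [t, 1]]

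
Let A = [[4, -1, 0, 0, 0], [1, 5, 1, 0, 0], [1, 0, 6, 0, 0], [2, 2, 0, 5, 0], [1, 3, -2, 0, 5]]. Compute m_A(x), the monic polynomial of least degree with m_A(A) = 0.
The characteristic polynomial factors as (x - 5)^5. The minimal polynomial is ∏(x - λ)^{k_λ} where k_λ is the size of the largest Jordan block at λ.

For λ = 5: rank(A - 5I) = 2, and the largest Jordan block has size 3 (the smallest k with rank((A - 5I)^k) = rank((A - 5I)^(k+1))).

So m_A(x) = (x - 5)^3.

m_A(x) = (x - 5)^3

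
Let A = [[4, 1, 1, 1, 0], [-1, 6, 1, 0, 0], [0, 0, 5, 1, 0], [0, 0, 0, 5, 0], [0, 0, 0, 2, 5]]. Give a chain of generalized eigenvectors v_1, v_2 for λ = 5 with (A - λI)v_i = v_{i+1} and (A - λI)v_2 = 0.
v_1 = [[0, 0, -1, 0, -1]]^T, v_2 = [[-1, -1, 0, 0, 0]]^T

We seek v_1 ∈ ker((A - 5I)^2) \ ker(A - 5I), then set v_{i+1} = (A - 5I) v_i.

One such chain is v_1 = [[0, 0, -1, 0, -1]]^T, v_2 = [[-1, -1, 0, 0, 0]]^T. Check: (A - 5I) v_2 = [[0, 0, 0, 0, 0]]^T = 0.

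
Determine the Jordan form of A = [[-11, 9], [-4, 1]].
J = [[-5, 1], [0, -5]]

The characteristic polynomial is det(xI - A) = (x + 5)^2, so the eigenvalues are -5 (algebraic multiplicity 2).

For λ = -5: rank(A + 5I) = 1, rank((A + 5I)^2) = 0. The eigenspace has dimension 2 - 1 = 1, so there is 1 Jordan block; the rank sequence gives block sizes [2].

Assembling the blocks gives the Jordan form J above.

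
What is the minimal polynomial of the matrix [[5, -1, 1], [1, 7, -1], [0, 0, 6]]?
m_A(x) = (x - 6)^2

The characteristic polynomial factors as (x - 6)^3. The minimal polynomial is ∏(x - λ)^{k_λ} where k_λ is the size of the largest Jordan block at λ.

For λ = 6: rank(A - 6I) = 1, and the largest Jordan block has size 2 (the smallest k with rank((A - 6I)^k) = rank((A - 6I)^(k+1))).

So m_A(x) = (x - 6)^2.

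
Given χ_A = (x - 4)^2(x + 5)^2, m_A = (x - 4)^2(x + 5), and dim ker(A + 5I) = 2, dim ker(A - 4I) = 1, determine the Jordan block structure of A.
λ = -5: algebraic multiplicity 2 (exponent in χ_A), largest block size 1 (exponent in m_A), 2 blocks (geometric multiplicity). These force block sizes [1, 1].
λ = 4: algebraic multiplicity 2 (exponent in χ_A), largest block size 2 (exponent in m_A), 1 block (geometric multiplicity). This forces block sizes [2].

Jordan blocks: (-5, 1), (-5, 1), (4, 2)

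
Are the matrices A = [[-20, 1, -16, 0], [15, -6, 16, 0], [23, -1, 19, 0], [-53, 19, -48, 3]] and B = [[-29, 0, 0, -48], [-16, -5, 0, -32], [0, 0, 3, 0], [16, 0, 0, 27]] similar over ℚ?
Both have characteristic polynomial (x - 3)^2(x + 5)^2, but the minimal polynomial of A is (x - 3)(x + 5)^2 while the minimal polynomial of B is (x - 3)(x + 5). The minimal polynomial is a similarity invariant, so A and B are not similar.

No.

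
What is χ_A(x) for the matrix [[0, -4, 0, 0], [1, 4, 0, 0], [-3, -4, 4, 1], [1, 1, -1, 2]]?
χ_A(x) = (x - 3)^2(x - 2)^2

xI - A = [[x, 4, 0, 0], [-1, x - 4, 0, 0], [3, 4, x - 4, -1], [-1, -1, 1, x - 2]].

Expanding det(xI - A) along the first row:
det(xI - A) = + (x)·det([[x - 4, 0, 0], [4, x - 4, -1], [-1, 1, x - 2]]) - (4)·det([[-1, 0, 0], [3, x - 4, -1], [-1, 1, x - 2]]) + (0)·det([[-1, x - 4, 0], [3, 4, -1], [-1, -1, x - 2]]) - (0)·det([[-1, x - 4, 0], [3, 4, x - 4], [-1, -1, 1]]).

Evaluating gives χ_A(x) = x^4 - 10x^3 + 37x^2 - 60x + 36 = (x - 3)^2(x - 2)^2.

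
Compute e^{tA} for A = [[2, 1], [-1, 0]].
A has Jordan form J = [[1, 1], [0, 1]] with A = PJP^{-1}, so e^{tA} = P e^{tJ} P^{-1}.

For a Jordan block J_k(λ), e^{tJ_k(λ)} = e^{λt} · (I + tN + t^2 N^2/2! + ... + t^{k-1} N^{k-1}/(k-1)!) where N is the nilpotent superdiagonal part.

Assembling the blocks and conjugating back gives the entries of e^{tA} as shown above.

e^{tA} = [[(t + 1)*e^{t}, t*e^{t}], [-t*e^{t}, (1 - t)*e^{t}]]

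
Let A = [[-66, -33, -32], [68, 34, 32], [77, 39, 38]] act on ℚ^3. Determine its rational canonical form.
The invariant factors of A (the non-unit diagonal entries of the Smith normal form of xI - A over ℚ[x]) are (x - 4)^2(x + 2), each dividing the next. The characteristic polynomial is their product, (x - 4)^2(x + 2).

The rational canonical form is the block-diagonal matrix of companion matrices C(f_i):
R = [[0, 0, -32], [1, 0, 0], [0, 1, 6]].

R = [[0, 0, -32], [1, 0, 0], [0, 1, 6]]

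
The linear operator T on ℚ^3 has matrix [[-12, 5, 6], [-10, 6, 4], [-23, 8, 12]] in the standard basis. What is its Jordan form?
J = [[2, 1, 0], [0, 2, 1], [0, 0, 2]]

The characteristic polynomial is det(xI - A) = (x - 2)^3, so the eigenvalues are 2 (algebraic multiplicity 3).

For λ = 2: rank(A - 2I) = 2, rank((A - 2I)^2) = 1, rank((A - 2I)^3) = 0. The eigenspace has dimension 3 - 2 = 1, so there is 1 Jordan block; the rank sequence gives block sizes [3].

Assembling the blocks gives the Jordan form J above.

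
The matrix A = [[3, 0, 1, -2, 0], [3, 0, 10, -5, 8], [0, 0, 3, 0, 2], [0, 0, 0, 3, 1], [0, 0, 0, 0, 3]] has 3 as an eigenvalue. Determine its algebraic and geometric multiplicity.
algebraic multiplicity 4, geometric multiplicity 2

The characteristic polynomial is x(x - 3)^4, so the factor x - 3 appears with exponent 4: the algebraic multiplicity is 4.

rank(A - 3I) = 3, so the eigenspace has dimension 5 - 3 = 2: the geometric multiplicity is 2.

Since 2 < 4, A is not diagonalizable.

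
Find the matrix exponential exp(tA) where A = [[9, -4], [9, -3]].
e^{tA} = [[(6*t + 1)*e^{3*t}, -4*t*e^{3*t}], [9*t*e^{3*t}, (1 - 6*t)*e^{3*t}]]

A has Jordan form J = [[3, 1], [0, 3]] with A = PJP^{-1}, so e^{tA} = P e^{tJ} P^{-1}.

For a Jordan block J_k(λ), e^{tJ_k(λ)} = e^{λt} · (I + tN + t^2 N^2/2! + ... + t^{k-1} N^{k-1}/(k-1)!) where N is the nilpotent superdiagonal part.

Assembling the blocks and conjugating back gives the entries of e^{tA} as shown above.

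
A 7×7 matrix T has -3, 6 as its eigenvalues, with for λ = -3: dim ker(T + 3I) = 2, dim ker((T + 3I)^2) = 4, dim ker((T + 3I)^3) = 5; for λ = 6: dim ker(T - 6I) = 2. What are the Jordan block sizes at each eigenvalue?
λ = -3: successive nullity increments [2, 2, 1] count blocks of size ≥ k; block sizes are [3, 2].
λ = 6: successive nullity increments [2] count blocks of size ≥ k; block sizes are [1, 1].

Jordan blocks: (-3, 3), (-3, 2), (6, 1), (6, 1)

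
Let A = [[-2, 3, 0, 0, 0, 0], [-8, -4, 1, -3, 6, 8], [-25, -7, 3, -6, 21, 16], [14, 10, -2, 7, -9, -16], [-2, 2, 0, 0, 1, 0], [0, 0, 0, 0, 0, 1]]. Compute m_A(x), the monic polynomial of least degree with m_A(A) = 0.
The characteristic polynomial factors as (x - 1)^6. The minimal polynomial is ∏(x - λ)^{k_λ} where k_λ is the size of the largest Jordan block at λ.

For λ = 1: rank(A - I) = 3, and the largest Jordan block has size 3 (the smallest k with rank((A - I)^k) = rank((A - I)^(k+1))).

So m_A(x) = (x - 1)^3.

m_A(x) = (x - 1)^3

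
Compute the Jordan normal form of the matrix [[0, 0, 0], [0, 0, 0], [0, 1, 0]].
J = [[0, 1, 0], [0, 0, 0], [0, 0, 0]]

The characteristic polynomial is det(xI - A) = x^3, so the eigenvalues are 0 (algebraic multiplicity 3).

For λ = 0: rank(A) = 1, rank(A^2) = 0. The eigenspace has dimension 3 - 1 = 2, so there are 2 Jordan blocks; the rank sequence gives block sizes [2, 1].

Assembling the blocks gives the Jordan form J above.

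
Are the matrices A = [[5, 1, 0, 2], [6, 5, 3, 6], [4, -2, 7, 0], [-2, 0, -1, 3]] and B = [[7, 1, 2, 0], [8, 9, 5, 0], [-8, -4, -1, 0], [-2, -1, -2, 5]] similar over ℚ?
Yes.

Two matrices over a field are similar if and only if they have the same invariant factors.

Both A and B have characteristic polynomial (x - 5)^4 and minimal polynomial (x - 5)^3. Computing further, both have invariant factors x - 5, (x - 5)^3. Hence A and B are similar.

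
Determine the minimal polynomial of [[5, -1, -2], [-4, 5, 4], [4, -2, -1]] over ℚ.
The characteristic polynomial factors as (x - 3)^3. The minimal polynomial is ∏(x - λ)^{k_λ} where k_λ is the size of the largest Jordan block at λ.

For λ = 3: rank(A - 3I) = 1, and the largest Jordan block has size 2 (the smallest k with rank((A - 3I)^k) = rank((A - 3I)^(k+1))).

So m_A(x) = (x - 3)^2.

m_A(x) = (x - 3)^2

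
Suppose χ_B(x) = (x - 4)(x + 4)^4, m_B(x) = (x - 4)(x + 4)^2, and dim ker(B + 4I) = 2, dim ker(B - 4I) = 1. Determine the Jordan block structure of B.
λ = -4: algebraic multiplicity 4 (exponent in χ_B), largest block size 2 (exponent in m_B), 2 blocks (geometric multiplicity). These force block sizes [2, 2].
λ = 4: algebraic multiplicity 1 (exponent in χ_B), largest block size 1 (exponent in m_B), 1 block (geometric multiplicity). This forces block sizes [1].

Jordan blocks: (-4, 2), (-4, 2), (4, 1)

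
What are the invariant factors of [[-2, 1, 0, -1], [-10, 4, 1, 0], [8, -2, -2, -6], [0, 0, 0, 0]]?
The Jordan structure of A has elementary divisors x^3, x. Arranging the block sizes at each eigenvalue in decreasing order and taking row products gives the invariant factors.

Invariant factors (smallest first, each dividing the next): x, x^3.

Check: the last factor x^3 is the minimal polynomial, and the product x^4 is the characteristic polynomial.

x, x^3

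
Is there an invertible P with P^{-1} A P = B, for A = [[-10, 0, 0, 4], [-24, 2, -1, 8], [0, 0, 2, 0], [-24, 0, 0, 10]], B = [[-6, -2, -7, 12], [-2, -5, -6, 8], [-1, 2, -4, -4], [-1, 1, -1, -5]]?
No.

trace(A) = 4 but trace(B) = -20. The trace is a similarity invariant, so A and B are not similar.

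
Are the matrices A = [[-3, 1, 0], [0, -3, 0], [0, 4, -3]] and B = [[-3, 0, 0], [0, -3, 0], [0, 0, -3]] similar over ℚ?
Both have characteristic polynomial (x + 3)^3, but the minimal polynomial of A is (x + 3)^2 while the minimal polynomial of B is x + 3. The minimal polynomial is a similarity invariant, so A and B are not similar.

No.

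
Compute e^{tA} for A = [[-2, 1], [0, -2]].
e^{tA} = [[e^{-2*t}, t*e^{-2*t}], [0, e^{-2*t}]]

A has Jordan form J = [[-2, 1], [0, -2]] with A = PJP^{-1}, so e^{tA} = P e^{tJ} P^{-1}.

For a Jordan block J_k(λ), e^{tJ_k(λ)} = e^{λt} · (I + tN + t^2 N^2/2! + ... + t^{k-1} N^{k-1}/(k-1)!) where N is the nilpotent superdiagonal part.

Assembling the blocks and conjugating back gives the entries of e^{tA} as shown above.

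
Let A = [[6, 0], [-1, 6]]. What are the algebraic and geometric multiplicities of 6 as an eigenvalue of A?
algebraic multiplicity 2, geometric multiplicity 1

The characteristic polynomial is (x - 6)^2, so the factor x - 6 appears with exponent 2: the algebraic multiplicity is 2.

rank(A - 6I) = 1, so the eigenspace has dimension 2 - 1 = 1: the geometric multiplicity is 1.

Since 1 < 2, A is not diagonalizable.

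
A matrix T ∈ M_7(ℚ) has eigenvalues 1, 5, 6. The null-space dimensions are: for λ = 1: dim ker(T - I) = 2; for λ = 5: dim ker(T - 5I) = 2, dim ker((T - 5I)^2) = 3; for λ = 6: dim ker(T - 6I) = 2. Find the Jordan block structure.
Jordan blocks: (1, 1), (1, 1), (5, 2), (5, 1), (6, 1), (6, 1)

λ = 1: successive nullity increments [2] count blocks of size ≥ k; block sizes are [1, 1].
λ = 5: successive nullity increments [2, 1] count blocks of size ≥ k; block sizes are [2, 1].
λ = 6: successive nullity increments [2] count blocks of size ≥ k; block sizes are [1, 1].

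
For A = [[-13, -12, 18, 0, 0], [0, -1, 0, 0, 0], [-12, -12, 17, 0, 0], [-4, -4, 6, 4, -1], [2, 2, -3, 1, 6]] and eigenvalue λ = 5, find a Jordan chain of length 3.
v_1 = [[1, 0, 1, 0, 0]]^T, v_2 = [[0, 0, 0, 2, -1]]^T, v_3 = [[0, 0, 0, -1, 1]]^T

We seek v_1 ∈ ker((A - 5I)^3) \ ker((A - 5I)^2), then set v_{i+1} = (A - 5I) v_i.

One such chain is v_1 = [[1, 0, 1, 0, 0]]^T, v_2 = [[0, 0, 0, 2, -1]]^T, v_3 = [[0, 0, 0, -1, 1]]^T. Check: (A - 5I) v_3 = [[0, 0, 0, 0, 0]]^T = 0.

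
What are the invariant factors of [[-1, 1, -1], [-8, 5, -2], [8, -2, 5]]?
x - 3, (x - 3)^2

The Jordan structure of A has elementary divisors (x - 3)^2, (x - 3). Arranging the block sizes at each eigenvalue in decreasing order and taking row products gives the invariant factors.

Invariant factors (smallest first, each dividing the next): x - 3, (x - 3)^2.

Check: the last factor (x - 3)^2 is the minimal polynomial, and the product (x - 3)^3 is the characteristic polynomial.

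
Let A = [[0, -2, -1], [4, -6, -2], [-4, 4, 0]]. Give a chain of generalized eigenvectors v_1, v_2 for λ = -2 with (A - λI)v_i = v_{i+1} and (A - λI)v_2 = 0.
We seek v_1 ∈ ker((A + 2I)^2) \ ker(A + 2I), then set v_{i+1} = (A + 2I) v_i.

One such chain is v_1 = [[3, 5, -5]]^T, v_2 = [[1, 2, -2]]^T. Check: (A + 2I) v_2 = [[0, 0, 0]]^T = 0.

v_1 = [[3, 5, -5]]^T, v_2 = [[1, 2, -2]]^T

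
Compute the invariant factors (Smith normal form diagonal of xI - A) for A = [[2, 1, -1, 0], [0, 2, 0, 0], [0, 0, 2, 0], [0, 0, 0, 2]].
x - 2, x - 2, (x - 2)^2

The Jordan structure of A has elementary divisors (x - 2)^2, (x - 2), (x - 2). Arranging the block sizes at each eigenvalue in decreasing order and taking row products gives the invariant factors.

Invariant factors (smallest first, each dividing the next): x - 2, x - 2, (x - 2)^2.

Check: the last factor (x - 2)^2 is the minimal polynomial, and the product (x - 2)^4 is the characteristic polynomial.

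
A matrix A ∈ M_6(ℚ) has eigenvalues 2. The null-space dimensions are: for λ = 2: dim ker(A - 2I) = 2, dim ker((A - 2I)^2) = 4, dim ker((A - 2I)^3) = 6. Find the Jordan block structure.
Jordan blocks: (2, 3), (2, 3)

λ = 2: successive nullity increments [2, 2, 2] count blocks of size ≥ k; block sizes are [3, 3].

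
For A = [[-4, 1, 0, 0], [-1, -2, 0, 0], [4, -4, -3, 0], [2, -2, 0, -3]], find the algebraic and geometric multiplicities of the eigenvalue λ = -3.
algebraic multiplicity 4, geometric multiplicity 3

The characteristic polynomial is (x + 3)^4, so the factor x + 3 appears with exponent 4: the algebraic multiplicity is 4.

rank(A + 3I) = 1, so the eigenspace has dimension 4 - 1 = 3: the geometric multiplicity is 3.

Since 3 < 4, A is not diagonalizable.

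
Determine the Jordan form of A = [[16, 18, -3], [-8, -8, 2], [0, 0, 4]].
The characteristic polynomial is det(xI - A) = (x - 4)^3, so the eigenvalues are 4 (algebraic multiplicity 3).

For λ = 4: rank(A - 4I) = 1, rank((A - 4I)^2) = 0. The eigenspace has dimension 3 - 1 = 2, so there are 2 Jordan blocks; the rank sequence gives block sizes [2, 1].

Assembling the blocks gives the Jordan form J above.

J = [[4, 1, 0], [0, 4, 0], [0, 0, 4]]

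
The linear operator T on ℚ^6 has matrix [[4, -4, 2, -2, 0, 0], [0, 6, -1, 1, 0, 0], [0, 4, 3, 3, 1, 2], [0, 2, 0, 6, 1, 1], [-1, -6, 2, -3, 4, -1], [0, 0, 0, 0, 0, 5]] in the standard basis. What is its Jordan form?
J = [[4, 0, 0, 0, 0, 0], [0, 4, 0, 0, 0, 0], [0, 0, 5, 1, 0, 0], [0, 0, 0, 5, 0, 0], [0, 0, 0, 0, 5, 1], [0, 0, 0, 0, 0, 5]]

The characteristic polynomial is det(xI - A) = (x - 5)^4(x - 4)^2, so the eigenvalues are 4 (algebraic multiplicity 2), 5 (algebraic multiplicity 4).

For λ = 4: rank(A - 4I) = 4. The eigenspace has dimension 6 - 4 = 2, so there are 2 Jordan blocks; the rank sequence gives block sizes [1, 1].

For λ = 5: rank(A - 5I) = 4, rank((A - 5I)^2) = 2. The eigenspace has dimension 6 - 4 = 2, so there are 2 Jordan blocks; the rank sequence gives block sizes [2, 2].

Assembling the blocks gives the Jordan form J above.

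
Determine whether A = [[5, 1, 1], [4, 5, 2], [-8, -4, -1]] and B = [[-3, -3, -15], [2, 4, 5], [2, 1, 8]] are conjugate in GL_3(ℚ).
Two matrices over a field are similar if and only if they have the same invariant factors.

Both A and B have characteristic polynomial (x - 3)^3 and minimal polynomial (x - 3)^2. Computing further, both have invariant factors x - 3, (x - 3)^2. Hence A and B are similar.

Yes.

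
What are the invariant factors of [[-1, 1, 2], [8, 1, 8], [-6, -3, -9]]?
The Jordan structure of A has elementary divisors (x + 3)^2, (x + 3). Arranging the block sizes at each eigenvalue in decreasing order and taking row products gives the invariant factors.

Invariant factors (smallest first, each dividing the next): x + 3, (x + 3)^2.

Check: the last factor (x + 3)^2 is the minimal polynomial, and the product (x + 3)^3 is the characteristic polynomial.

x + 3, (x + 3)^2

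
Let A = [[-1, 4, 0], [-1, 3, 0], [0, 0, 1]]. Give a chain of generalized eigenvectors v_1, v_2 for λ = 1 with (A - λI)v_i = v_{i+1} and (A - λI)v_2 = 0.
We seek v_1 ∈ ker((A - I)^2) \ ker(A - I), then set v_{i+1} = (A - I) v_i.

One such chain is v_1 = [[1, 1, -1]]^T, v_2 = [[2, 1, 0]]^T. Check: (A - I) v_2 = [[0, 0, 0]]^T = 0.

v_1 = [[1, 1, -1]]^T, v_2 = [[2, 1, 0]]^T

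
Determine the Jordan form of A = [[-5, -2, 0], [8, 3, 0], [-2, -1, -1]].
The characteristic polynomial is det(xI - A) = (x + 1)^3, so the eigenvalues are -1 (algebraic multiplicity 3).

For λ = -1: rank(A + I) = 1, rank((A + I)^2) = 0. The eigenspace has dimension 3 - 1 = 2, so there are 2 Jordan blocks; the rank sequence gives block sizes [2, 1].

Assembling the blocks gives the Jordan form J above.

J = [[-1, 1, 0], [0, -1, 0], [0, 0, -1]]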